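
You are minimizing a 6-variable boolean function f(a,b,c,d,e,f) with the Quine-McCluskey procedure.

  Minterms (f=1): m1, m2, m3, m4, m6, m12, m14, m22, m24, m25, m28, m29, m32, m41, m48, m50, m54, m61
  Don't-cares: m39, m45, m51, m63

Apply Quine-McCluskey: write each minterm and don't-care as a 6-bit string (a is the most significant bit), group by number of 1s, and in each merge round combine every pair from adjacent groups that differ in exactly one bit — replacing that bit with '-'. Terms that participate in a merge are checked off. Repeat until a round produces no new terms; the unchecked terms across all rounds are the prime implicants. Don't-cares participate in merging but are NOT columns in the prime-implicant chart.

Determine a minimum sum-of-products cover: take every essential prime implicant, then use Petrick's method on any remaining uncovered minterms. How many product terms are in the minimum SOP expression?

9

[col 0] 000001*, 000010*, 000011*, 000100*, 000110*, 001100*, 001110*, 010110*, 011000*, 011001*, 011100*, 011101*, 100000*, 100111, 101001*, 101101*, 110000*, 110010*, 110011*, 110110*, 111101*, 111111*
[col 1] -10110, -11101, 0-0110, 0-1100, 00-100*, 00-110*, 000-10, 0000-1, 00001-, 0001-0*, 0011-0*, 011-00*, 011-01*, 01100-*, 01110-*, 1-0000, 1-1101, 101-01, 110-10, 1100-0, 11001-, 1111-1
[col 2] 00-1-0, 011-0-
Prime implicants: -10110, -11101, 0-0110, 0-1100, 00-1-0, 000-10, 0000-1, 00001-, 011-0-, 1-0000, 1-1101, 100111, 101-01, 110-10, 1100-0, 11001-, 1111-1
PI chart (minterm → PIs covering it):
  1 | 0000-1  (sole → essential)
  2 | 000-10,00001-
  3 | 0000-1,00001-
  4 | 00-1-0  (sole → essential)
  6 | 0-0110,00-1-0,000-10
  12 | 0-1100,00-1-0
  14 | 00-1-0  (sole → essential)
  22 | -10110,0-0110
  24 | 011-0-  (sole → essential)
  25 | 011-0-  (sole → essential)
  28 | 0-1100,011-0-
  29 | -11101,011-0-
  32 | 1-0000  (sole → essential)
  41 | 101-01  (sole → essential)
  48 | 1-0000,1100-0
  50 | 110-10,1100-0,11001-
  54 | -10110,110-10
  61 | -11101,1-1101,1111-1
Essential prime implicants: 00-1-0, 0000-1, 011-0-, 1-0000, 101-01
Petrick residual → -10110, -11101, 000-10, 110-10
Minimum SOP uses 9 PIs: bc'def' + bcde'f + a'b'df' + a'b'c'ef' + a'b'c'd'f + a'bce' + ac'd'e'f' + ab'ce'f + abc'ef'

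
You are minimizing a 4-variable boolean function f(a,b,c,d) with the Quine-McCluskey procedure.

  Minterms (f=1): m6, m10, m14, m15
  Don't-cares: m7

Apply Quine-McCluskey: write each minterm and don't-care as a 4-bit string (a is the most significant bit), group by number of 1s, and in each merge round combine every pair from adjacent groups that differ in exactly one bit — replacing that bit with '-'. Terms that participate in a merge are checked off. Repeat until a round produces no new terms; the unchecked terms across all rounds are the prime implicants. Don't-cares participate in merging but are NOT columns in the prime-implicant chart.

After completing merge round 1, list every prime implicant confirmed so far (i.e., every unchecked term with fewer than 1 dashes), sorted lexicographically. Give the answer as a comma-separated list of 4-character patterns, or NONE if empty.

[col 0] 0110*, 0111*, 1010*, 1110*, 1111*
[col 1] -110*, -111*, 011-*, 1-10, 111-*
[col 2] -11-
Prime implicants: -11-, 1-10

NONE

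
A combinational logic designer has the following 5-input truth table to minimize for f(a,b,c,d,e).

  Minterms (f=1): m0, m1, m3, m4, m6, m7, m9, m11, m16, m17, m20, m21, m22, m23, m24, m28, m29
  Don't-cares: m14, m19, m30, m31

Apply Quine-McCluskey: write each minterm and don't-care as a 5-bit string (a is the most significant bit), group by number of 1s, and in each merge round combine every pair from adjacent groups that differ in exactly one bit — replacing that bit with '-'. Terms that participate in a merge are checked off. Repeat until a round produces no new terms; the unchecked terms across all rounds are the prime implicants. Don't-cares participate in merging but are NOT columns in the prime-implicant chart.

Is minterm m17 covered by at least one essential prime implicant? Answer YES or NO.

size-2^0 implicants → 00000(✓)  00001(✓)  00011(✓)  00100(✓)  00110(✓)  00111(✓)  01001(✓)  01011(✓)  01110(✓)  10000(✓)  10001(✓)  10011(✓)  10100(✓)  10101(✓)  10110(✓)  10111(✓)  11000(✓)  11100(✓)  11101(✓)  11110(✓)  11111(✓)
size-2^1 implicants → -0000(✓)  -0001(✓)  -0011(✓)  -0100(✓)  -0110(✓)  -0111(✓)  -1110(✓)  0-001(✓)  0-011(✓)  0-110(✓)  00-00(✓)  00-11(✓)  000-1(✓)  0000-(✓)  001-0(✓)  0011-(✓)  010-1(✓)  1-000(✓)  1-100(✓)  1-101(✓)  1-110(✓)  1-111(✓)  10-00(✓)  10-01(✓)  10-11(✓)  100-1(✓)  1000-(✓)  101-0(✓)  101-1(✓)  1010-(✓)  1011-(✓)  11-00(✓)  111-0(✓)  111-1(✓)  1110-(✓)  1111-(✓)
size-2^2 implicants → --110  -0-00  -0-11  -00-1  -000-  -01-0  -011-  0-0-1  1--00  1-1-0(✓)  1-1-1(✓)  1-10-(✓)  1-11-(✓)  10--1  10-0-  101--(✓)  111--(✓)
size-2^3 implicants → 1-1--
Unchecked terms (primes): --110, -0-00, -0-11, -00-1, -000-, -01-0, -011-, 0-0-1, 1--00, 1-1--, 10--1, 10-0-
Minterm coverage:
  m0 ⊆ -0-00,-000-
  m1 ⊆ -00-1,-000-,0-0-1
  m3 ⊆ -0-11,-00-1,0-0-1
  m4 ⊆ -0-00,-01-0
  m6 ⊆ --110,-01-0,-011-
  m7 ⊆ -0-11,-011-
  m9 ⊆ 0-0-1 [E]
  m11 ⊆ 0-0-1 [E]
  m16 ⊆ -0-00,-000-,1--00,10-0-
  m17 ⊆ -00-1,-000-,10--1,10-0-
  m20 ⊆ -0-00,-01-0,1--00,1-1--,10-0-
  m21 ⊆ 1-1--,10--1,10-0-
  m22 ⊆ --110,-01-0,-011-,1-1--
  m23 ⊆ -0-11,-011-,1-1--,10--1
  m24 ⊆ 1--00 [E]
  m28 ⊆ 1--00,1-1--
  m29 ⊆ 1-1-- [E]
E = {0-0-1, 1--00, 1-1--}

NO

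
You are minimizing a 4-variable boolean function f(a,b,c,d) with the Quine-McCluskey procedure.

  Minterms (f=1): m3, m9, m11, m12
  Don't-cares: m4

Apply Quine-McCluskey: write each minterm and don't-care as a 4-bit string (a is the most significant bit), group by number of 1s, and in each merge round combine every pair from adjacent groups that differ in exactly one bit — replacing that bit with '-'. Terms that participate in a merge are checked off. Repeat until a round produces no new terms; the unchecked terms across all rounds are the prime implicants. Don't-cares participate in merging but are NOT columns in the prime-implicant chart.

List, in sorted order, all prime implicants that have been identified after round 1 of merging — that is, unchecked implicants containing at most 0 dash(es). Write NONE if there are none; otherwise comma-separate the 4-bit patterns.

size-2^0 implicants → 0011(✓)  0100(✓)  1001(✓)  1011(✓)  1100(✓)
size-2^1 implicants → -011  -100  10-1
Unchecked terms (primes): -011, -100, 10-1

NONE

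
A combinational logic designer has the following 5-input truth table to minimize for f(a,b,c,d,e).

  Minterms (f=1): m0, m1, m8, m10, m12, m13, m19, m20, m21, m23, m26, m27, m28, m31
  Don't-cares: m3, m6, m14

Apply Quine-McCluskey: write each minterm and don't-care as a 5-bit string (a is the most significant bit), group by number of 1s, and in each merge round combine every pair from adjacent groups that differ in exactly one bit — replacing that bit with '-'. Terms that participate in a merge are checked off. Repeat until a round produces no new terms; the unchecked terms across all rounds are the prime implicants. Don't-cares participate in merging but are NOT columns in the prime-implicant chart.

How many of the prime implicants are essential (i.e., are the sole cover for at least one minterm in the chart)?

Round 0: 00000✓ 00001✓ 00011✓ 00110✓ 01000✓ 01010✓ 01100✓ 01101✓ 01110✓ 10011✓ 10100✓ 10101✓ 10111✓ 11010✓ 11011✓ 11100✓ 11111✓
Round 1: -0011 -1010 -1100 0-000 0-110 000-1 0000- 01-00✓ 01-10✓ 010-0✓ 011-0✓ 0110- 1-011✓ 1-100 1-111✓ 10-11✓ 101-1 1010- 11-11✓ 1101-
Round 2: 01--0 1--11
PIs = {-0011, -1010, -1100, 0-000, 0-110, 000-1, 0000-, 01--0, 0110-, 1--11, 1-100, 101-1, 1010-, 1101-}
Coverage chart:
  m0: 0-000,0000-
  m1: 000-1,0000-
  m8: 0-000,01--0
  m10: -1010,01--0
  m12: -1100,01--0,0110-
  m13: 0110- ←essential
  m19: -0011,1--11
  m20: 1-100,1010-
  m21: 101-1,1010-
  m23: 1--11,101-1
  m26: -1010,1101-
  m27: 1--11,1101-
  m28: -1100,1-100
  m31: 1--11 ←essential
Essential: 0110-, 1--11

2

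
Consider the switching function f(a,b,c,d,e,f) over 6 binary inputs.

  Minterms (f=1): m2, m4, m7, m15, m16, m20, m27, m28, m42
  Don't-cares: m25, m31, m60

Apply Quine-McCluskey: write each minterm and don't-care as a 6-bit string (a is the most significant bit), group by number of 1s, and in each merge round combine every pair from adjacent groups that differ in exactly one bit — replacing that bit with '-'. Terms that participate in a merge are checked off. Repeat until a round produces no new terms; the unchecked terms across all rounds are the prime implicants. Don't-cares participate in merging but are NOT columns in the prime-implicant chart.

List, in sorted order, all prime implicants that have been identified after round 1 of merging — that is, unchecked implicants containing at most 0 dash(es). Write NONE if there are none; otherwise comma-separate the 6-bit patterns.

000010, 101010

Round 0: 000010 000100✓ 000111✓ 001111✓ 010000✓ 010100✓ 011001✓ 011011✓ 011100✓ 011111✓ 101010 111100✓
Round 1: -11100 0-0100 0-1111 00-111 01-100 010-00 011-11 0110-1
PIs = {-11100, 0-0100, 0-1111, 00-111, 000010, 01-100, 010-00, 011-11, 0110-1, 101010}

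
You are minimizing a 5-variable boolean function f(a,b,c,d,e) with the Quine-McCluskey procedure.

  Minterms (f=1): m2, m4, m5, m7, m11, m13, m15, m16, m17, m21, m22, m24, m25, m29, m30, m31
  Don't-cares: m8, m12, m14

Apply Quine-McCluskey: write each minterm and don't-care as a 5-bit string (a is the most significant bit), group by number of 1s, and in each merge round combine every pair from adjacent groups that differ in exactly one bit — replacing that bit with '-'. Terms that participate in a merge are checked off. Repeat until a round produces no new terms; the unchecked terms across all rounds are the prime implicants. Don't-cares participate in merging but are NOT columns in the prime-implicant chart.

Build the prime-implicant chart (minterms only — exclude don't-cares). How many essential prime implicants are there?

size-2^0 implicants → 00010  00100(✓)  00101(✓)  00111(✓)  01000(✓)  01011(✓)  01100(✓)  01101(✓)  01110(✓)  01111(✓)  10000(✓)  10001(✓)  10101(✓)  10110(✓)  11000(✓)  11001(✓)  11101(✓)  11110(✓)  11111(✓)
size-2^1 implicants → -0101(✓)  -1000  -1101(✓)  -1110(✓)  -1111(✓)  0-100(✓)  0-101(✓)  0-111(✓)  001-1(✓)  0010-(✓)  01-00  01-11  011-0(✓)  011-1(✓)  0110-(✓)  0111-(✓)  1-000(✓)  1-001(✓)  1-101(✓)  1-110  10-01(✓)  1000-(✓)  11-01(✓)  1100-(✓)  111-1(✓)  1111-(✓)
size-2^2 implicants → --101  -11-1  -111-  0-1-1  0-10-  011--  1--01  1-00-
Unchecked terms (primes): --101, -1000, -11-1, -111-, 0-1-1, 0-10-, 00010, 01-00, 01-11, 011--, 1--01, 1-00-, 1-110
Minterm coverage:
  m2 ⊆ 00010 [E]
  m4 ⊆ 0-10- [E]
  m5 ⊆ --101,0-1-1,0-10-
  m7 ⊆ 0-1-1 [E]
  m11 ⊆ 01-11 [E]
  m13 ⊆ --101,-11-1,0-1-1,0-10-,011--
  m15 ⊆ -11-1,-111-,0-1-1,01-11,011--
  m16 ⊆ 1-00- [E]
  m17 ⊆ 1--01,1-00-
  m21 ⊆ --101,1--01
  m22 ⊆ 1-110 [E]
  m24 ⊆ -1000,1-00-
  m25 ⊆ 1--01,1-00-
  m29 ⊆ --101,-11-1,1--01
  m30 ⊆ -111-,1-110
  m31 ⊆ -11-1,-111-
E = {0-1-1, 0-10-, 00010, 01-11, 1-00-, 1-110}

6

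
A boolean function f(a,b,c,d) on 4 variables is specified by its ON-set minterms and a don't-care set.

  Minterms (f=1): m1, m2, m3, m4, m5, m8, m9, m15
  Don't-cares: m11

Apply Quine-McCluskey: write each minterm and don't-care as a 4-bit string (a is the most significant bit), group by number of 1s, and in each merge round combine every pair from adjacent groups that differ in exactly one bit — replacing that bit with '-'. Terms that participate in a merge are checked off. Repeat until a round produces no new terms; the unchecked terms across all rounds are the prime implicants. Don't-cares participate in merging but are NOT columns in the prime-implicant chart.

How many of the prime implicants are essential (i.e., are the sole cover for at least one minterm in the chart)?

[col 0] 0001*, 0010*, 0011*, 0100*, 0101*, 1000*, 1001*, 1011*, 1111*
[col 1] -001*, -011*, 0-01, 00-1*, 001-, 010-, 1-11, 10-1*, 100-
[col 2] -0-1
Prime implicants: -0-1, 0-01, 001-, 010-, 1-11, 100-
PI chart (minterm → PIs covering it):
  1 | -0-1,0-01
  2 | 001-  (sole → essential)
  3 | -0-1,001-
  4 | 010-  (sole → essential)
  5 | 0-01,010-
  8 | 100-  (sole → essential)
  9 | -0-1,100-
  15 | 1-11  (sole → essential)
Essential prime implicants: 001-, 010-, 1-11, 100-

4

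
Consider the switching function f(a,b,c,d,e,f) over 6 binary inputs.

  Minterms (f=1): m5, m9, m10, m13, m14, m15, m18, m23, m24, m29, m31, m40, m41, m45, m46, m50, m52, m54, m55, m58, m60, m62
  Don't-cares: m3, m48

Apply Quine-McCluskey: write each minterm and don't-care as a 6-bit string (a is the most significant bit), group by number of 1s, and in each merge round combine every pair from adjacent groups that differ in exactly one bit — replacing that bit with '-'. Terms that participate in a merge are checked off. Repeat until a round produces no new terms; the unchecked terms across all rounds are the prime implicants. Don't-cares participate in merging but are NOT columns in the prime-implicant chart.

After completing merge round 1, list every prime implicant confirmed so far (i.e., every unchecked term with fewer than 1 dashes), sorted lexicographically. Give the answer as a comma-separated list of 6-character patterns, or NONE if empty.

[col 0] 000011, 000101*, 001001*, 001010*, 001101*, 001110*, 001111*, 010010*, 010111*, 011000, 011101*, 011111*, 101000*, 101001*, 101101*, 101110*, 110000*, 110010*, 110100*, 110110*, 110111*, 111010*, 111100*, 111110*
[col 1] -01001*, -01101*, -01110, -10010, -10111, 0-1101*, 0-1111*, 00-101, 001-01*, 001-10, 0011-1*, 00111-, 01-111, 0111-1*, 1-1110, 101-01*, 10100-, 11-010*, 11-100*, 11-110*, 110-00*, 110-10*, 1100-0*, 1101-0*, 11011-, 111-10*, 1111-0*
[col 2] -01-01, 0-11-1, 11--10, 11-1-0, 110--0
Prime implicants: -01-01, -01110, -10010, -10111, 0-11-1, 00-101, 000011, 001-10, 00111-, 01-111, 011000, 1-1110, 10100-, 11--10, 11-1-0, 110--0, 11011-

000011, 011000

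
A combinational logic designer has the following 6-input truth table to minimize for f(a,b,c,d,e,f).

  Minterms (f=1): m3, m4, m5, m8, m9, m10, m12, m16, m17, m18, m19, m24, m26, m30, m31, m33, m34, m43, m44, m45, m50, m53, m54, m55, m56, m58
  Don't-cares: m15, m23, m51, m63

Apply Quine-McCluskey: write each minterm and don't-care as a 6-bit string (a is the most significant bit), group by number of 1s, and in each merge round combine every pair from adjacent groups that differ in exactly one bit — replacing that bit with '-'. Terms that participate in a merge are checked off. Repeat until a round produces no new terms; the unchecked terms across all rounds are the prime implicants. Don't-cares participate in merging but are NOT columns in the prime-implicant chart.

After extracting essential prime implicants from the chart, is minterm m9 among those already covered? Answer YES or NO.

YES

size-2^0 implicants → 000011(✓)  000100(✓)  000101(✓)  001000(✓)  001001(✓)  001010(✓)  001100(✓)  001111(✓)  010000(✓)  010001(✓)  010010(✓)  010011(✓)  010111(✓)  011000(✓)  011010(✓)  011110(✓)  011111(✓)  100001  100010(✓)  101011  101100(✓)  101101(✓)  110010(✓)  110011(✓)  110101(✓)  110110(✓)  110111(✓)  111000(✓)  111010(✓)  111111(✓)
size-2^1 implicants → -01100  -10010(✓)  -10011(✓)  -10111(✓)  -11000(✓)  -11010(✓)  -11111(✓)  0-0011  0-1000(✓)  0-1010(✓)  0-1111  00-100  00010-  001-00  0010-0(✓)  00100-  01-000(✓)  01-010(✓)  01-111(✓)  010-11(✓)  0100-0(✓)  0100-1(✓)  01000-(✓)  01001-(✓)  011-10  0110-0(✓)  01111-  1-0010  10110-  11-010(✓)  11-111(✓)  110-10(✓)  110-11(✓)  11001-(✓)  1101-1  11011-(✓)  1110-0(✓)
size-2^2 implicants → -1-010  -1-111  -10-11  -1001-  -110-0  0-10-0  01-0-0  0100--  110-1-
Unchecked terms (primes): -01100, -1-010, -1-111, -10-11, -1001-, -110-0, 0-0011, 0-10-0, 0-1111, 00-100, 00010-, 001-00, 00100-, 01-0-0, 0100--, 011-10, 01111-, 1-0010, 100001, 101011, 10110-, 110-1-, 1101-1
Minterm coverage:
  m3 ⊆ 0-0011 [E]
  m4 ⊆ 00-100,00010-
  m5 ⊆ 00010- [E]
  m8 ⊆ 0-10-0,001-00,00100-
  m9 ⊆ 00100- [E]
  m10 ⊆ 0-10-0 [E]
  m12 ⊆ -01100,00-100,001-00
  m16 ⊆ 01-0-0,0100--
  m17 ⊆ 0100-- [E]
  m18 ⊆ -1-010,-1001-,01-0-0,0100--
  m19 ⊆ -10-11,-1001-,0-0011,0100--
  m24 ⊆ -110-0,0-10-0,01-0-0
  m26 ⊆ -1-010,-110-0,0-10-0,01-0-0,011-10
  m30 ⊆ 011-10,01111-
  m31 ⊆ -1-111,0-1111,01111-
  m33 ⊆ 100001 [E]
  m34 ⊆ 1-0010 [E]
  m43 ⊆ 101011 [E]
  m44 ⊆ -01100,10110-
  m45 ⊆ 10110- [E]
  m50 ⊆ -1-010,-1001-,1-0010,110-1-
  m53 ⊆ 1101-1 [E]
  m54 ⊆ 110-1- [E]
  m55 ⊆ -1-111,-10-11,110-1-,1101-1
  m56 ⊆ -110-0 [E]
  m58 ⊆ -1-010,-110-0
E = {-110-0, 0-0011, 0-10-0, 00010-, 00100-, 0100--, 1-0010, 100001, 101011, 10110-, 110-1-, 1101-1}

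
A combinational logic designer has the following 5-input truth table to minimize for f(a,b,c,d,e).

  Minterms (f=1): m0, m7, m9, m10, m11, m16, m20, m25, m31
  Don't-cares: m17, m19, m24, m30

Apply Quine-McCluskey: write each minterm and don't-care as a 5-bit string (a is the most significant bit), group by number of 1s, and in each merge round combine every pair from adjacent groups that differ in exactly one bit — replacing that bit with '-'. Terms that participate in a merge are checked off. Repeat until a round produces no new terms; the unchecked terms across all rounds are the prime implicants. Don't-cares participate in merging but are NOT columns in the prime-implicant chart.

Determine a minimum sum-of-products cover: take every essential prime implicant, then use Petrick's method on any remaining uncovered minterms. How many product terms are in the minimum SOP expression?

6

size-2^0 implicants → 00000(✓)  00111  01001(✓)  01010(✓)  01011(✓)  10000(✓)  10001(✓)  10011(✓)  10100(✓)  11000(✓)  11001(✓)  11110(✓)  11111(✓)
size-2^1 implicants → -0000  -1001  010-1  0101-  1-000(✓)  1-001(✓)  10-00  100-1  1000-(✓)  1100-(✓)  1111-
size-2^2 implicants → 1-00-
Unchecked terms (primes): -0000, -1001, 00111, 010-1, 0101-, 1-00-, 10-00, 100-1, 1111-
Minterm coverage:
  m0 ⊆ -0000 [E]
  m7 ⊆ 00111 [E]
  m9 ⊆ -1001,010-1
  m10 ⊆ 0101- [E]
  m11 ⊆ 010-1,0101-
  m16 ⊆ -0000,1-00-,10-00
  m20 ⊆ 10-00 [E]
  m25 ⊆ -1001,1-00-
  m31 ⊆ 1111- [E]
E = {-0000, 00111, 0101-, 10-00, 1111-}
Petrick residual → -1001
Cover = b'c'd'e' + bc'd'e + a'b'cde + a'bc'd + ab'd'e' + abcd  |cover|=6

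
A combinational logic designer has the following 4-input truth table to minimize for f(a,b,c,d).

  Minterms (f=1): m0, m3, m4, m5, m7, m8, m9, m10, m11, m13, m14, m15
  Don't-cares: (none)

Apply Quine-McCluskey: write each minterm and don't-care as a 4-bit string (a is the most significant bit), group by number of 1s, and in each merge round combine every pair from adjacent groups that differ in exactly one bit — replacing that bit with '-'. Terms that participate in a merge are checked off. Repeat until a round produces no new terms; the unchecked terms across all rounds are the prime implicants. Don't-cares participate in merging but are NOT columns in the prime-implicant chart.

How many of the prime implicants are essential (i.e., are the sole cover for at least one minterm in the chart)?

Round 0: 0000✓ 0011✓ 0100✓ 0101✓ 0111✓ 1000✓ 1001✓ 1010✓ 1011✓ 1101✓ 1110✓ 1111✓
Round 1: -000 -011✓ -101✓ -111✓ 0-00 0-11✓ 01-1✓ 010- 1-01✓ 1-10✓ 1-11✓ 10-0✓ 10-1✓ 100-✓ 101-✓ 11-1✓ 111-✓
Round 2: --11 -1-1 1--1 1-1- 10--
PIs = {--11, -000, -1-1, 0-00, 010-, 1--1, 1-1-, 10--}
Coverage chart:
  m0: -000,0-00
  m3: --11 ←essential
  m4: 0-00,010-
  m5: -1-1,010-
  m7: --11,-1-1
  m8: -000,10--
  m9: 1--1,10--
  m10: 1-1-,10--
  m11: --11,1--1,1-1-,10--
  m13: -1-1,1--1
  m14: 1-1- ←essential
  m15: --11,-1-1,1--1,1-1-
Essential: --11, 1-1-

2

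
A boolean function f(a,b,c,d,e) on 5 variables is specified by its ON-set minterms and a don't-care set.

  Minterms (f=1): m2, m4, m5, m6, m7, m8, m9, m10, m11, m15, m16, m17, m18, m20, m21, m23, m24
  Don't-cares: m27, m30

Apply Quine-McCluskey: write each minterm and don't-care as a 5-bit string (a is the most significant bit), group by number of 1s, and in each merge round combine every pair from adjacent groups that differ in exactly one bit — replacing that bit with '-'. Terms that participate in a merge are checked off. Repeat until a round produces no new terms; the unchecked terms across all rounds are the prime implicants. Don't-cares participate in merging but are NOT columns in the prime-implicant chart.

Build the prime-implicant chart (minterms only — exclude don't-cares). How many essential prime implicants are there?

[col 0] 00010*, 00100*, 00101*, 00110*, 00111*, 01000*, 01001*, 01010*, 01011*, 01111*, 10000*, 10001*, 10010*, 10100*, 10101*, 10111*, 11000*, 11011*, 11110
[col 1] -0010, -0100*, -0101*, -0111*, -1000, -1011, 0-010, 0-111, 00-10, 001-0*, 001-1*, 0010-*, 0011-*, 01-11, 010-0*, 010-1*, 0100-*, 0101-*, 1-000, 10-00*, 10-01*, 100-0, 1000-*, 101-1*, 1010-*
[col 2] -01-1, -010-, 001--, 010--, 10-0-
Prime implicants: -0010, -01-1, -010-, -1000, -1011, 0-010, 0-111, 00-10, 001--, 01-11, 010--, 1-000, 10-0-, 100-0, 11110
PI chart (minterm → PIs covering it):
  2 | -0010,0-010,00-10
  4 | -010-,001--
  5 | -01-1,-010-,001--
  6 | 00-10,001--
  7 | -01-1,0-111,001--
  8 | -1000,010--
  9 | 010--  (sole → essential)
  10 | 0-010,010--
  11 | -1011,01-11,010--
  15 | 0-111,01-11
  16 | 1-000,10-0-,100-0
  17 | 10-0-  (sole → essential)
  18 | -0010,100-0
  20 | -010-,10-0-
  21 | -01-1,-010-,10-0-
  23 | -01-1  (sole → essential)
  24 | -1000,1-000
Essential prime implicants: -01-1, 010--, 10-0-

3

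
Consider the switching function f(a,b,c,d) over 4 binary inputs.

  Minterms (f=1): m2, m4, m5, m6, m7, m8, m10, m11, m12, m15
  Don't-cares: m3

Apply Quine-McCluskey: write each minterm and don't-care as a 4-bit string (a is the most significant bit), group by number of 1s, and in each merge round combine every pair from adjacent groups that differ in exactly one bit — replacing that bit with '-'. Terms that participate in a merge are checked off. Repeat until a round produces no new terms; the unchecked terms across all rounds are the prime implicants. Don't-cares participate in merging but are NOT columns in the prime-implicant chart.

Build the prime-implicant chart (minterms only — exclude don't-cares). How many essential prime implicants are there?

2

[col 0] 0010*, 0011*, 0100*, 0101*, 0110*, 0111*, 1000*, 1010*, 1011*, 1100*, 1111*
[col 1] -010*, -011*, -100, -111*, 0-10*, 0-11*, 001-*, 01-0*, 01-1*, 010-*, 011-*, 1-00, 1-11*, 10-0, 101-*
[col 2] --11, -01-, 0-1-, 01--
Prime implicants: --11, -01-, -100, 0-1-, 01--, 1-00, 10-0
PI chart (minterm → PIs covering it):
  2 | -01-,0-1-
  4 | -100,01--
  5 | 01--  (sole → essential)
  6 | 0-1-,01--
  7 | --11,0-1-,01--
  8 | 1-00,10-0
  10 | -01-,10-0
  11 | --11,-01-
  12 | -100,1-00
  15 | --11  (sole → essential)
Essential prime implicants: --11, 01--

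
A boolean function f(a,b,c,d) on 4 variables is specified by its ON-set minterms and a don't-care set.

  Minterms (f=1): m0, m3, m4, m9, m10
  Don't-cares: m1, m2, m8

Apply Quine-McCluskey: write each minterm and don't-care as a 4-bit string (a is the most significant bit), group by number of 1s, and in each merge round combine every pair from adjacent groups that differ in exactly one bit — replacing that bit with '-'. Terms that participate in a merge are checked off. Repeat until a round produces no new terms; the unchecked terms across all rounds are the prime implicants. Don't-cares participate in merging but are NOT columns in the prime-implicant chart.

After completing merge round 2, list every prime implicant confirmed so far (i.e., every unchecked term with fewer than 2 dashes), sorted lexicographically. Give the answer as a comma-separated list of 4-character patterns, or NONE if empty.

0-00

Round 0: 0000✓ 0001✓ 0010✓ 0011✓ 0100✓ 1000✓ 1001✓ 1010✓
Round 1: -000✓ -001✓ -010✓ 0-00 00-0✓ 00-1✓ 000-✓ 001-✓ 10-0✓ 100-✓
Round 2: -0-0 -00- 00--
PIs = {-0-0, -00-, 0-00, 00--}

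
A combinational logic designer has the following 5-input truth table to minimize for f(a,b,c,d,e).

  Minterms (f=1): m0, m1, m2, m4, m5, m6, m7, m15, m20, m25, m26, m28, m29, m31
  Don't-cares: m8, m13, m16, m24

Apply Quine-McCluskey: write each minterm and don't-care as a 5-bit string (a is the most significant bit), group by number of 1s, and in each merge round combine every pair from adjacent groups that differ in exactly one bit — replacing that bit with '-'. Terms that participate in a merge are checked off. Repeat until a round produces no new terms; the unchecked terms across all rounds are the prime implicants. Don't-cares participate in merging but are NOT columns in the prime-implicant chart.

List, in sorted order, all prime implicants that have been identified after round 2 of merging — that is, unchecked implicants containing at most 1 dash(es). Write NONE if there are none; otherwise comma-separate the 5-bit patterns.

[col 0] 00000*, 00001*, 00010*, 00100*, 00101*, 00110*, 00111*, 01000*, 01101*, 01111*, 10000*, 10100*, 11000*, 11001*, 11010*, 11100*, 11101*, 11111*
[col 1] -0000*, -0100*, -1000*, -1101*, -1111*, 0-000*, 0-101*, 0-111*, 00-00*, 00-01*, 00-10*, 000-0*, 0000-*, 001-0*, 001-1*, 0010-*, 0011-*, 011-1*, 1-000*, 1-100*, 10-00*, 11-00*, 11-01*, 110-0, 1100-*, 111-1*, 1110-*
[col 2] --000, -0-00, -11-1, 0-1-1, 00--0, 00-0-, 001--, 1--00, 11-0-
Prime implicants: --000, -0-00, -11-1, 0-1-1, 00--0, 00-0-, 001--, 1--00, 11-0-, 110-0

110-0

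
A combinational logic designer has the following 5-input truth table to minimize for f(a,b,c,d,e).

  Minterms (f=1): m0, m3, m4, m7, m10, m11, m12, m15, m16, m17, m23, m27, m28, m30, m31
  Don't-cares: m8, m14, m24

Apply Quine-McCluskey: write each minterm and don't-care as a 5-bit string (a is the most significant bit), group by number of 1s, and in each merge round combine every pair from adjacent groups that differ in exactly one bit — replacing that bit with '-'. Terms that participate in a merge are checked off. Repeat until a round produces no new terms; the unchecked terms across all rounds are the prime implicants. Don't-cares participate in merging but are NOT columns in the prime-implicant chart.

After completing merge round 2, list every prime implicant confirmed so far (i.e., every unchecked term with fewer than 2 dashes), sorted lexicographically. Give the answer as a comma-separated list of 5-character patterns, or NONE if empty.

1000-

Round 0: 00000✓ 00011✓ 00100✓ 00111✓ 01000✓ 01010✓ 01011✓ 01100✓ 01110✓ 01111✓ 10000✓ 10001✓ 10111✓ 11000✓ 11011✓ 11100✓ 11110✓ 11111✓
Round 1: -0000✓ -0111✓ -1000✓ -1011✓ -1100✓ -1110✓ -1111✓ 0-000✓ 0-011✓ 0-100✓ 0-111✓ 00-00✓ 00-11✓ 01-00✓ 01-10✓ 01-11✓ 010-0✓ 0101-✓ 011-0✓ 0111-✓ 1-000✓ 1-111✓ 1000- 11-00✓ 11-11✓ 111-0✓ 1111-✓
Round 2: --000 --111 -1-00 -1-11 -11-0 -111- 0--00 0--11 01--0 01-1-
PIs = {--000, --111, -1-00, -1-11, -11-0, -111-, 0--00, 0--11, 01--0, 01-1-, 1000-}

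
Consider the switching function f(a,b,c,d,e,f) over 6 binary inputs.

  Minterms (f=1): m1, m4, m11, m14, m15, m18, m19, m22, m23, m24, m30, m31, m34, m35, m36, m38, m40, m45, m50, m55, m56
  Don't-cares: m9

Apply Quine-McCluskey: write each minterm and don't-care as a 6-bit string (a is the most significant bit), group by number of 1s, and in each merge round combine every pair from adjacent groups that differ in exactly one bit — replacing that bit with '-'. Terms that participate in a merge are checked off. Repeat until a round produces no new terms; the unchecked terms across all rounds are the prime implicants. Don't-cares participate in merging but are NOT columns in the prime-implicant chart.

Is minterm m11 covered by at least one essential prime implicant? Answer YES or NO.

NO

size-2^0 implicants → 000001(✓)  000100(✓)  001001(✓)  001011(✓)  001110(✓)  001111(✓)  010010(✓)  010011(✓)  010110(✓)  010111(✓)  011000(✓)  011110(✓)  011111(✓)  100010(✓)  100011(✓)  100100(✓)  100110(✓)  101000(✓)  101101  110010(✓)  110111(✓)  111000(✓)
size-2^1 implicants → -00100  -10010  -10111  -11000  0-1110(✓)  0-1111(✓)  00-001  001-11  0010-1  00111-(✓)  01-110(✓)  01-111(✓)  010-10(✓)  010-11(✓)  01001-(✓)  01011-(✓)  01111-(✓)  1-0010  1-1000  100-10  10001-  1001-0
size-2^2 implicants → 0-111-  01-11-  010-1-
Unchecked terms (primes): -00100, -10010, -10111, -11000, 0-111-, 00-001, 001-11, 0010-1, 01-11-, 010-1-, 1-0010, 1-1000, 100-10, 10001-, 1001-0, 101101
Minterm coverage:
  m1 ⊆ 00-001 [E]
  m4 ⊆ -00100 [E]
  m11 ⊆ 001-11,0010-1
  m14 ⊆ 0-111- [E]
  m15 ⊆ 0-111-,001-11
  m18 ⊆ -10010,010-1-
  m19 ⊆ 010-1- [E]
  m22 ⊆ 01-11-,010-1-
  m23 ⊆ -10111,01-11-,010-1-
  m24 ⊆ -11000 [E]
  m30 ⊆ 0-111-,01-11-
  m31 ⊆ 0-111-,01-11-
  m34 ⊆ 1-0010,100-10,10001-
  m35 ⊆ 10001- [E]
  m36 ⊆ -00100,1001-0
  m38 ⊆ 100-10,1001-0
  m40 ⊆ 1-1000 [E]
  m45 ⊆ 101101 [E]
  m50 ⊆ -10010,1-0010
  m55 ⊆ -10111 [E]
  m56 ⊆ -11000,1-1000
E = {-00100, -10111, -11000, 0-111-, 00-001, 010-1-, 1-1000, 10001-, 101101}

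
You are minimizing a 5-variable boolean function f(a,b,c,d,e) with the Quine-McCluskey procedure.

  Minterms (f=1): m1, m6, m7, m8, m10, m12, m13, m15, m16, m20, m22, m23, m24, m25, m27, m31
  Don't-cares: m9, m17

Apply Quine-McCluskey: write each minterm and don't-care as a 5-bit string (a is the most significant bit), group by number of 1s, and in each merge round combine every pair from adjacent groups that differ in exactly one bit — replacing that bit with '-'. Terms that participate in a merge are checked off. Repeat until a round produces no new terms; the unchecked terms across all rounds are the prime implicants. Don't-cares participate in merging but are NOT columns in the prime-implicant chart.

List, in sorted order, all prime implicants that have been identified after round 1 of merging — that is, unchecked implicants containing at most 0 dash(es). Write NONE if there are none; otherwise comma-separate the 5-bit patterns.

Round 0: 00001✓ 00110✓ 00111✓ 01000✓ 01001✓ 01010✓ 01100✓ 01101✓ 01111✓ 10000✓ 10001✓ 10100✓ 10110✓ 10111✓ 11000✓ 11001✓ 11011✓ 11111✓
Round 1: -0001✓ -0110✓ -0111✓ -1000✓ -1001✓ -1111✓ 0-001✓ 0-111✓ 0011-✓ 01-00✓ 01-01✓ 010-0 0100-✓ 011-1 0110-✓ 1-000✓ 1-001✓ 1-111✓ 10-00 1000-✓ 101-0 1011-✓ 11-11 110-1 1100-✓
Round 2: --001 --111 -011- -100- 01-0- 1-00-
PIs = {--001, --111, -011-, -100-, 01-0-, 010-0, 011-1, 1-00-, 10-00, 101-0, 11-11, 110-1}

NONE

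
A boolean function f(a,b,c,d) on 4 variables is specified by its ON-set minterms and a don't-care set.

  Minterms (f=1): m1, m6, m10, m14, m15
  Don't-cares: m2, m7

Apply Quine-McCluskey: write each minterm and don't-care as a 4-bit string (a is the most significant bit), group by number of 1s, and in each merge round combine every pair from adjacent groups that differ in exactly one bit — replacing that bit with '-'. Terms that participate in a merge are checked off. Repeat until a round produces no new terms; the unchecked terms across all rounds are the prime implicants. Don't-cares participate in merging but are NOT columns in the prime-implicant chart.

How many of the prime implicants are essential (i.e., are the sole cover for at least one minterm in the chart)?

3

size-2^0 implicants → 0001  0010(✓)  0110(✓)  0111(✓)  1010(✓)  1110(✓)  1111(✓)
size-2^1 implicants → -010(✓)  -110(✓)  -111(✓)  0-10(✓)  011-(✓)  1-10(✓)  111-(✓)
size-2^2 implicants → --10  -11-
Unchecked terms (primes): --10, -11-, 0001
Minterm coverage:
  m1 ⊆ 0001 [E]
  m6 ⊆ --10,-11-
  m10 ⊆ --10 [E]
  m14 ⊆ --10,-11-
  m15 ⊆ -11- [E]
E = {--10, -11-, 0001}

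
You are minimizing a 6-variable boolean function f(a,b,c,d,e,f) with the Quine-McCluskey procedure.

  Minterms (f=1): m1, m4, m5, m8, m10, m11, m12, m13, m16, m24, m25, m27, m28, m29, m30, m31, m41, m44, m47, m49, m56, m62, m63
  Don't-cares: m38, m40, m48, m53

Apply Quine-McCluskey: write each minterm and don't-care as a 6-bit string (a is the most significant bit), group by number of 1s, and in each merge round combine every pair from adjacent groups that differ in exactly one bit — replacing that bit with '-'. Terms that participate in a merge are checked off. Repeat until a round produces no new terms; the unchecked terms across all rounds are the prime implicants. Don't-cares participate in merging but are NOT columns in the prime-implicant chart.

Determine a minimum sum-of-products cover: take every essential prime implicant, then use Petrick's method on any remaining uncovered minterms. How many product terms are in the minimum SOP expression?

size-2^0 implicants → 000001(✓)  000100(✓)  000101(✓)  001000(✓)  001010(✓)  001011(✓)  001100(✓)  001101(✓)  010000(✓)  011000(✓)  011001(✓)  011011(✓)  011100(✓)  011101(✓)  011110(✓)  011111(✓)  100110  101000(✓)  101001(✓)  101100(✓)  101111(✓)  110000(✓)  110001(✓)  110101(✓)  111000(✓)  111110(✓)  111111(✓)
size-2^1 implicants → -01000(✓)  -01100(✓)  -10000(✓)  -11000(✓)  -11110(✓)  -11111(✓)  0-1000(✓)  0-1011  0-1100(✓)  0-1101(✓)  00-100(✓)  00-101(✓)  000-01  00010-(✓)  001-00(✓)  0010-0  00101-  00110-(✓)  01-000(✓)  011-00(✓)  011-01(✓)  011-11(✓)  0110-1(✓)  01100-(✓)  0111-0(✓)  0111-1(✓)  01110-(✓)  01111-(✓)  1-1000(✓)  1-1111  101-00(✓)  10100-  11-000(✓)  110-01  11000-  11111-(✓)
size-2^2 implicants → --1000  -01-00  -1-000  -1111-  0-1-00  0-110-  00-10-  011--1  011-0-  0111--
Unchecked terms (primes): --1000, -01-00, -1-000, -1111-, 0-1-00, 0-1011, 0-110-, 00-10-, 000-01, 0010-0, 00101-, 011--1, 011-0-, 0111--, 1-1111, 100110, 10100-, 110-01, 11000-
Minterm coverage:
  m1 ⊆ 000-01 [E]
  m4 ⊆ 00-10- [E]
  m5 ⊆ 00-10-,000-01
  m8 ⊆ --1000,-01-00,0-1-00,0010-0
  m10 ⊆ 0010-0,00101-
  m11 ⊆ 0-1011,00101-
  m12 ⊆ -01-00,0-1-00,0-110-,00-10-
  m13 ⊆ 0-110-,00-10-
  m16 ⊆ -1-000 [E]
  m24 ⊆ --1000,-1-000,0-1-00,011-0-
  m25 ⊆ 011--1,011-0-
  m27 ⊆ 0-1011,011--1
  m28 ⊆ 0-1-00,0-110-,011-0-,0111--
  m29 ⊆ 0-110-,011--1,011-0-,0111--
  m30 ⊆ -1111-,0111--
  m31 ⊆ -1111-,011--1,0111--
  m41 ⊆ 10100- [E]
  m44 ⊆ -01-00 [E]
  m47 ⊆ 1-1111 [E]
  m49 ⊆ 110-01,11000-
  m56 ⊆ --1000,-1-000
  m62 ⊆ -1111- [E]
  m63 ⊆ -1111-,1-1111
E = {-01-00, -1-000, -1111-, 00-10-, 000-01, 1-1111, 10100-}
Petrick residual → 0-1-00, 00101-, 011--1, 110-01
Cover = b'ce'f' + bd'e'f' + bcde + a'ce'f' + a'b'de' + a'b'c'e'f + a'b'cd'e + a'bcf + acdef + ab'cd'e' + abc'e'f  |cover|=11

11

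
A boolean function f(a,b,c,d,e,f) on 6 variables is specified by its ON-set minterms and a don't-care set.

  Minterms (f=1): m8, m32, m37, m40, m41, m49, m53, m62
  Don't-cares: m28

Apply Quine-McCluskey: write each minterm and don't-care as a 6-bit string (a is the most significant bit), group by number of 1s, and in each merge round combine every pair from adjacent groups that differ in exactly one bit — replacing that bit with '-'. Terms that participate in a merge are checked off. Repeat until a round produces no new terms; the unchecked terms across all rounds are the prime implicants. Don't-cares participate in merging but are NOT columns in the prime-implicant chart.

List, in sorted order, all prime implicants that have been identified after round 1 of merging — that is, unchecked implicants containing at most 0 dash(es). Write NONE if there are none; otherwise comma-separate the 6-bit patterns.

[col 0] 001000*, 011100, 100000*, 100101*, 101000*, 101001*, 110001*, 110101*, 111110
[col 1] -01000, 1-0101, 10-000, 10100-, 110-01
Prime implicants: -01000, 011100, 1-0101, 10-000, 10100-, 110-01, 111110

011100, 111110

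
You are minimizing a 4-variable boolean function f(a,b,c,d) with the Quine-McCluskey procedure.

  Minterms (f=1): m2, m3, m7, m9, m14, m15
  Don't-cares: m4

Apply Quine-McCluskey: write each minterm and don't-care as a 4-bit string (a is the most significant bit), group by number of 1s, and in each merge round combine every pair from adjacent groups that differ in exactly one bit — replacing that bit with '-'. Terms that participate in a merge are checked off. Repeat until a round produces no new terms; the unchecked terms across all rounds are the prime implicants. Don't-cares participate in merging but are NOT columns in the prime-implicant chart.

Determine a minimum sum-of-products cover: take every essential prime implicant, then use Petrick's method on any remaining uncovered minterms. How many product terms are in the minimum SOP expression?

4

Round 0: 0010✓ 0011✓ 0100 0111✓ 1001 1110✓ 1111✓
Round 1: -111 0-11 001- 111-
PIs = {-111, 0-11, 001-, 0100, 1001, 111-}
Coverage chart:
  m2: 001- ←essential
  m3: 0-11,001-
  m7: -111,0-11
  m9: 1001 ←essential
  m14: 111- ←essential
  m15: -111,111-
Essential: 001-, 1001, 111-
Petrick residual → -111
Min cover (4 terms): bcd + a'b'c + ab'c'd + abc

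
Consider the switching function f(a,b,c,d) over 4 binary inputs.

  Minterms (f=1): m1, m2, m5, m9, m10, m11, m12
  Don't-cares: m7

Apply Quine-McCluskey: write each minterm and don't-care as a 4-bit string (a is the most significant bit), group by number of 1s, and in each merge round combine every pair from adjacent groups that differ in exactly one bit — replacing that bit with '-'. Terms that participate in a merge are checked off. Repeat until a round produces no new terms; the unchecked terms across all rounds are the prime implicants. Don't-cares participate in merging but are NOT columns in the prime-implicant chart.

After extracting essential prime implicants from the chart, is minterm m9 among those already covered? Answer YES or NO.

NO

[col 0] 0001*, 0010*, 0101*, 0111*, 1001*, 1010*, 1011*, 1100
[col 1] -001, -010, 0-01, 01-1, 10-1, 101-
Prime implicants: -001, -010, 0-01, 01-1, 10-1, 101-, 1100
PI chart (minterm → PIs covering it):
  1 | -001,0-01
  2 | -010  (sole → essential)
  5 | 0-01,01-1
  9 | -001,10-1
  10 | -010,101-
  11 | 10-1,101-
  12 | 1100  (sole → essential)
Essential prime implicants: -010, 1100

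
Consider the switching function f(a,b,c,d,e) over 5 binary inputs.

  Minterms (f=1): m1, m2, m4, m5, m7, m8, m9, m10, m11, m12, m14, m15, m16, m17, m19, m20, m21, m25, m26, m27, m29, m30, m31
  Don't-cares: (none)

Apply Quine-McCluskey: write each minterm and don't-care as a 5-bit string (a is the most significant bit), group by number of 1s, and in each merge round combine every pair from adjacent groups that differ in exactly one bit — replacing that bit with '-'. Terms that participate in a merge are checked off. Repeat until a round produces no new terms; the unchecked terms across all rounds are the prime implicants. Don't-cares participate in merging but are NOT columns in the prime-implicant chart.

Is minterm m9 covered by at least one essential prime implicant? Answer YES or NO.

NO

size-2^0 implicants → 00001(✓)  00010(✓)  00100(✓)  00101(✓)  00111(✓)  01000(✓)  01001(✓)  01010(✓)  01011(✓)  01100(✓)  01110(✓)  01111(✓)  10000(✓)  10001(✓)  10011(✓)  10100(✓)  10101(✓)  11001(✓)  11010(✓)  11011(✓)  11101(✓)  11110(✓)  11111(✓)
size-2^1 implicants → -0001(✓)  -0100(✓)  -0101(✓)  -1001(✓)  -1010(✓)  -1011(✓)  -1110(✓)  -1111(✓)  0-001(✓)  0-010  0-100  0-111  00-01(✓)  001-1  0010-(✓)  01-00(✓)  01-10(✓)  01-11(✓)  010-0(✓)  010-1(✓)  0100-(✓)  0101-(✓)  011-0(✓)  0111-(✓)  1-001(✓)  1-011(✓)  1-101(✓)  10-00(✓)  10-01(✓)  100-1(✓)  1000-(✓)  1010-(✓)  11-01(✓)  11-10(✓)  11-11(✓)  110-1(✓)  1101-(✓)  111-1(✓)  1111-(✓)
size-2^2 implicants → --001  -0-01  -010-  -1-10(✓)  -1-11(✓)  -10-1  -101-(✓)  -111-(✓)  01--0  01-1-(✓)  010--  1--01  1-0-1  10-0-  11--1  11-1-(✓)
size-2^3 implicants → -1-1-
Unchecked terms (primes): --001, -0-01, -010-, -1-1-, -10-1, 0-010, 0-100, 0-111, 001-1, 01--0, 010--, 1--01, 1-0-1, 10-0-, 11--1
Minterm coverage:
  m1 ⊆ --001,-0-01
  m2 ⊆ 0-010 [E]
  m4 ⊆ -010-,0-100
  m5 ⊆ -0-01,-010-,001-1
  m7 ⊆ 0-111,001-1
  m8 ⊆ 01--0,010--
  m9 ⊆ --001,-10-1,010--
  m10 ⊆ -1-1-,0-010,01--0,010--
  m11 ⊆ -1-1-,-10-1,010--
  m12 ⊆ 0-100,01--0
  m14 ⊆ -1-1-,01--0
  m15 ⊆ -1-1-,0-111
  m16 ⊆ 10-0- [E]
  m17 ⊆ --001,-0-01,1--01,1-0-1,10-0-
  m19 ⊆ 1-0-1 [E]
  m20 ⊆ -010-,10-0-
  m21 ⊆ -0-01,-010-,1--01,10-0-
  m25 ⊆ --001,-10-1,1--01,1-0-1,11--1
  m26 ⊆ -1-1- [E]
  m27 ⊆ -1-1-,-10-1,1-0-1,11--1
  m29 ⊆ 1--01,11--1
  m30 ⊆ -1-1- [E]
  m31 ⊆ -1-1-,11--1
E = {-1-1-, 0-010, 1-0-1, 10-0-}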